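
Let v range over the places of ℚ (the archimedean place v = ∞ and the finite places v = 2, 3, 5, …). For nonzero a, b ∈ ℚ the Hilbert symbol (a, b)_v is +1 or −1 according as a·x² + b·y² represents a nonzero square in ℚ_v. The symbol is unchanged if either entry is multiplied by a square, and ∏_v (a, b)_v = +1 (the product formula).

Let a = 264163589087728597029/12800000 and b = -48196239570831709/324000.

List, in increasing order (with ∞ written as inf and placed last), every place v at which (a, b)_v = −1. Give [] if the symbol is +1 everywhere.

(a, b) ≡ (345, -46690) mod (ℚ^×)²; places V = {2, 3, 5, 7, 17, 19, 23, 29, ∞}.
(a,b)_29: α=4, u≡14; β=3, v≡8 (mod 29); (14|29)=-1, (8|29)=-1; sign (−1)^0·-1^3·-1^4 = -1.
(a,b)_3: α=3, u≡1; β=-4, v≡2 (mod 3); (1|3)=+1, (2|3)=-1; sign (−1)^0·+1^-4·-1^3 = -1.
(a,b)_5: α=-5, u≡4; β=-3, v≡3 (mod 5); (4|5)=+1, (3|5)=-1; sign (−1)^0·+1^-3·-1^-5 = -1.
(a,b)_∞: sgn(345)=+, sgn(-46690)=−, so +1.
(a,b)_7: α=8, u≡4; β=7, v≡1 (mod 7); (4|7)=+1, (1|7)=+1; sign (−1)^0·+1^7·+1^8 = +1.
(a,b)_17: α=2, u≡14; β=2, v≡2 (mod 17); (14|17)=-1, (2|17)=+1; sign (−1)^0·-1^2·+1^2 = +1.
(a,b)_2: α=-12, β=-5; u≡1, v≡7 (mod 8); ε(u)ε(v)=0·1, αω(v)=-12·0, βω(u)=-5·0; sum ≡ 0  ⇒  +1.
(a,b)_23: α=1, u≡5; β=1, v≡22 (mod 23); (5|23)=-1, (22|23)=-1; sign (−1)^1·-1^1·-1^1 = -1.
(a,b)_19: α=2, u≡3; β=2, v≡2 (mod 19); (3|19)=-1, (2|19)=-1; sign (−1)^0·-1^2·-1^2 = +1.
|Ram(345, -46690)| = 4, even; anisotropic at {3, 5, 23, 29}.

[3, 5, 23, 29]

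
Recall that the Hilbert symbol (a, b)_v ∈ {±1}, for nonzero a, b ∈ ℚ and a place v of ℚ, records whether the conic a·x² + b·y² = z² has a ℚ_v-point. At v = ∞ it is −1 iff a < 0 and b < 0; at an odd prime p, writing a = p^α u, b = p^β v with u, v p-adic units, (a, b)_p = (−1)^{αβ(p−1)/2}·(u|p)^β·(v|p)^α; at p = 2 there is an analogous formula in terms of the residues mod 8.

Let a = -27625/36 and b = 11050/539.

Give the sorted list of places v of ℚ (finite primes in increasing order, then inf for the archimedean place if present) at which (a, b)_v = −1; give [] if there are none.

Mod squares: a ≡ -1105, b ≡ 4862. Check v ∈ {∞, 2, 3, 5, 7, 11, 13, 17}.
v=5: a=5^3·(≡4), b=5^2·(≡3) mod 5; (4|5)=+1, (3|5)=-1; (−1)^{3·2·2}·(+1)^2·(-1)^3 = -1.
v=11: a=11^0·(≡6), b=11^-1·(≡10) mod 11; (6|11)=-1, (10|11)=-1; (−1)^{0·-1·5}·(-1)^-1·(-1)^0 = -1.
v=∞: -1105 < 0 and 4862 > 0  ⇒  (a,b)_∞ = +1.
v=3: a=3^-2·(≡2), b=3^0·(≡2) mod 3; (2|3)=-1, (2|3)=-1; (−1)^{-2·0·1}·(-1)^0·(-1)^-2 = +1.
v=7: a=7^0·(≡4), b=7^-2·(≡1) mod 7; (4|7)=+1, (1|7)=+1; (−1)^{0·-2·3}·(+1)^-2·(+1)^0 = +1.
v=17: a=17^1·(≡12), b=17^1·(≡6) mod 17; (12|17)=-1, (6|17)=-1; (−1)^{1·1·8}·(-1)^1·(-1)^1 = +1.
v=13: a=13^1·(≡2), b=13^1·(≡3) mod 13; (2|13)=-1, (3|13)=+1; (−1)^{1·1·6}·(-1)^1·(+1)^1 = -1.
v=2: v_2(a)=-2, v_2(b)=1; units ≡ 7, 7 (mod 8); ε·ε+αω+βω = 1·1+-2·0+1·0 ≡ 1  ⇒  (a,b)_2 = -1.
|Ram(-1105, 4862)| = 4, even; anisotropic at {2, 5, 11, 13}.

[2, 5, 11, 13]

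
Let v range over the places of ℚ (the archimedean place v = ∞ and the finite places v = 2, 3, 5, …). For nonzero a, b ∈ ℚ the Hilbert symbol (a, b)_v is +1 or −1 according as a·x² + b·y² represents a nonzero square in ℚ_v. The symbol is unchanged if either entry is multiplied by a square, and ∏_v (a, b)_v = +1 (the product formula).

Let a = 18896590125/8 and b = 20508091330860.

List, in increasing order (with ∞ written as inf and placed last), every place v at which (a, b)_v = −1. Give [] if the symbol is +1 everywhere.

(a, b) ≡ (1610, 111435) mod (ℚ^×)²; places V = {2, 3, 5, 7, 17, 19, 23, ∞}.
(a,b)_23: α=1, u≡4; β=1, v≡10 (mod 23); (4|23)=+1, (10|23)=-1; sign (−1)^1·+1^1·-1^1 = +1.
(a,b)_19: α=2, u≡18; β=3, v≡15 (mod 19); (18|19)=-1, (15|19)=-1; sign (−1)^0·-1^3·-1^2 = -1.
(a,b)_∞: sgn(1610)=+, sgn(111435)=+, so +1.
(a,b)_3: α=2, u≡2; β=3, v≡2 (mod 3); (2|3)=-1, (2|3)=-1; sign (−1)^0·-1^3·-1^2 = -1.
(a,b)_2: α=-3, β=2; u≡5, v≡3 (mod 8); ε(u)ε(v)=0·1, αω(v)=-3·1, βω(u)=2·1; sum ≡ 1  ⇒  -1.
(a,b)_17: α=2, u≡12; β=3, v≡10 (mod 17); (12|17)=-1, (10|17)=-1; sign (−1)^0·-1^3·-1^2 = -1.
(a,b)_7: α=1, u≡3; β=2, v≡2 (mod 7); (3|7)=-1, (2|7)=+1; sign (−1)^0·-1^2·+1^1 = +1.
(a,b)_5: α=3, u≡2; β=1, v≡2 (mod 5); (2|5)=-1, (2|5)=-1; sign (−1)^0·-1^1·-1^3 = +1.
(1610, 111435 / ℚ) ramifies at {2, 3, 17, 19}: a division algebra.

[2, 3, 17, 19]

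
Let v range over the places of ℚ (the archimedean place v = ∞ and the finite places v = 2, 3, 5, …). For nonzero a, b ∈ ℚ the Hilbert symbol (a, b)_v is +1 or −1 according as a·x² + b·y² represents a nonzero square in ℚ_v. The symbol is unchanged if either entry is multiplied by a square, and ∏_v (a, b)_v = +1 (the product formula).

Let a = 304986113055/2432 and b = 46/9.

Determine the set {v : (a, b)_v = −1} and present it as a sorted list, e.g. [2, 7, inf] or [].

(a, b) ≡ (56810, 46) mod (ℚ^×)²; places V = {2, 3, 5, 13, 19, 23, ∞}.
(a,b)_2: α=-7, β=1; u≡5, v≡7 (mod 8); ε(u)ε(v)=0·1, αω(v)=-7·0, βω(u)=1·1; sum ≡ 1  ⇒  -1.
(a,b)_23: α=5, u≡3; β=1, v≡13 (mod 23); (3|23)=+1, (13|23)=+1; sign (−1)^1·+1^1·+1^5 = -1.
(a,b)_3: α=6, u≡2; β=-2, v≡1 (mod 3); (2|3)=-1, (1|3)=+1; sign (−1)^0·-1^-2·+1^6 = +1.
(a,b)_19: α=-1, u≡11; β=0, v≡3 (mod 19); (11|19)=+1, (3|19)=-1; sign (−1)^0·+1^0·-1^-1 = -1.
(a,b)_5: α=1, u≡3; β=0, v≡4 (mod 5); (3|5)=-1, (4|5)=+1; sign (−1)^0·-1^0·+1^1 = +1.
(a,b)_∞: sgn(56810)=+, sgn(46)=+, so +1.
(a,b)_13: α=1, u≡7; β=0, v≡8 (mod 13); (7|13)=-1, (8|13)=-1; sign (−1)^0·-1^0·-1^1 = -1.
|Ram(56810, 46)| = 4, even; anisotropic at {2, 13, 19, 23}.

[2, 13, 19, 23]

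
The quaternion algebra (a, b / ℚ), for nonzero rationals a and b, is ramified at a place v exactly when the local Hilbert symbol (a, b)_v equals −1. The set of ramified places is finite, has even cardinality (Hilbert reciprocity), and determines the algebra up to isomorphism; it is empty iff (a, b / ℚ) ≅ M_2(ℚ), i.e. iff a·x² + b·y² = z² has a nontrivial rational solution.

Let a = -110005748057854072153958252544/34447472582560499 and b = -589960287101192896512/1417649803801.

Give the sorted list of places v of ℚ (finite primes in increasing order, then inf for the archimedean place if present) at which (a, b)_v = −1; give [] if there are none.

(a, b) ≡ (-12441, -2) mod (ℚ^×)²; places V = {2, 3, 7, 11, 13, 17, 19, 29, 47, ∞}.
(a,b)_13: α=9, u≡6; β=8, v≡6 (mod 13); (6|13)=-1, (6|13)=-1; sign (−1)^0·-1^8·-1^9 = -1.
(a,b)_7: α=-4, u≡5; β=-4, v≡5 (mod 7); (5|7)=-1, (5|7)=-1; sign (−1)^0·-1^-4·-1^-4 = +1.
(a,b)_2: α=24, β=17; u≡7, v≡7 (mod 8); ε(u)ε(v)=1·1, αω(v)=24·0, βω(u)=17·0; sum ≡ 1  ⇒  -1.
(a,b)_17: α=2, u≡7; β=0, v≡2 (mod 17); (7|17)=-1, (2|17)=+1; sign (−1)^0·-1^0·+1^2 = +1.
(a,b)_29: α=3, u≡7; β=2, v≡21 (mod 29); (7|29)=+1, (21|29)=-1; sign (−1)^0·+1^2·-1^3 = -1.
(a,b)_47: α=-6, u≡37; β=-4, v≡19 (mod 47); (37|47)=+1, (19|47)=-1; sign (−1)^0·+1^-4·-1^-6 = +1.
(a,b)_11: α=-3, u≡7; β=-2, v≡3 (mod 11); (7|11)=-1, (3|11)=+1; sign (−1)^0·-1^-2·+1^-3 = +1.
(a,b)_∞: sgn(-12441)=−, sgn(-2)=−, so -1.
(a,b)_3: α=5, u≡2; β=8, v≡1 (mod 3); (2|3)=-1, (1|3)=+1; sign (−1)^0·-1^8·+1^5 = +1.
(a,b)_19: α=2, u≡5; β=0, v≡5 (mod 19); (5|19)=+1, (5|19)=+1; sign (−1)^0·+1^0·+1^2 = +1.
Ram(-12441, -2) = {2, 13, 29, ∞}; no ℚ_2-point on the conic.

[2, 13, 29, inf]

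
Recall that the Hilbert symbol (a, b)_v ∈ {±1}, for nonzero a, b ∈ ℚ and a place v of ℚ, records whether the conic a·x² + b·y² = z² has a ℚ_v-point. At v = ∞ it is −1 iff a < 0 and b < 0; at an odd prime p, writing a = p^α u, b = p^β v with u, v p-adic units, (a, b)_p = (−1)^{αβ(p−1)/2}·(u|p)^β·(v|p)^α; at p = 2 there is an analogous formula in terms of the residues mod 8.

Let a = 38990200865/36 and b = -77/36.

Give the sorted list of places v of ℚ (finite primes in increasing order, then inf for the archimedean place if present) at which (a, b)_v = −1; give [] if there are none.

[5, 7, 19, 29]

(a, b) ≡ (6576185, -77) mod (ℚ^×)²; places V = {2, 3, 5, 7, 11, 19, 29, 31, ∞}.
(a,b)_7: α=3, u≡5; β=1, v≡3 (mod 7); (5|7)=-1, (3|7)=-1; sign (−1)^1·-1^1·-1^3 = -1.
(a,b)_2: α=-2, β=-2; u≡1, v≡3 (mod 8); ε(u)ε(v)=0·1, αω(v)=-2·1, βω(u)=-2·0; sum ≡ 0  ⇒  +1.
(a,b)_19: α=1, u≡4; β=0, v≡10 (mod 19); (4|19)=+1, (10|19)=-1; sign (−1)^0·+1^0·-1^1 = -1.
(a,b)_29: α=1, u≡26; β=0, v≡18 (mod 29); (26|29)=-1, (18|29)=-1; sign (−1)^0·-1^0·-1^1 = -1.
(a,b)_31: α=1, u≡28; β=0, v≡28 (mod 31); (28|31)=+1, (28|31)=+1; sign (−1)^0·+1^0·+1^1 = +1.
(a,b)_∞: sgn(6576185)=+, sgn(-77)=−, so +1.
(a,b)_3: α=-2, u≡2; β=-2, v≡1 (mod 3); (2|3)=-1, (1|3)=+1; sign (−1)^0·-1^-2·+1^-2 = +1.
(a,b)_5: α=1, u≡3; β=0, v≡3 (mod 5); (3|5)=-1, (3|5)=-1; sign (−1)^0·-1^0·-1^1 = -1.
(a,b)_11: α=3, u≡8; β=1, v≡5 (mod 11); (8|11)=-1, (5|11)=+1; sign (−1)^1·-1^1·+1^3 = +1.
|Ram(6576185, -77)| = 4, even; anisotropic at {5, 7, 19, 29}.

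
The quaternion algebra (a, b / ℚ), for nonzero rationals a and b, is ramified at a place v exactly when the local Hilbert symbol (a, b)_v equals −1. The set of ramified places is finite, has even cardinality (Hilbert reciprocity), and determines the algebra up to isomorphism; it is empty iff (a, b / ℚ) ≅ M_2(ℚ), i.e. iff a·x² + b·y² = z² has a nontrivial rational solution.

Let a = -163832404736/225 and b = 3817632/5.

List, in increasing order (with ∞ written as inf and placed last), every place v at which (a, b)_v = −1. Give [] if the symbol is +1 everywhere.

(a, b) ≡ (-299, 1193010) mod (ℚ^×)²; places V = {2, 3, 5, 7, 11, 13, 19, 23, ∞}.
(a,b)_7: α=2, u≡1; β=1, v≡4 (mod 7); (1|7)=+1, (4|7)=+1; sign (−1)^0·+1^1·+1^2 = +1.
(a,b)_∞: sgn(-299)=−, sgn(1193010)=+, so +1.
(a,b)_11: α=2, u≡1; β=0, v≡1 (mod 11); (1|11)=+1, (1|11)=+1; sign (−1)^0·+1^0·+1^2 = +1.
(a,b)_3: α=-2, u≡1; β=1, v≡2 (mod 3); (1|3)=+1, (2|3)=-1; sign (−1)^0·+1^1·-1^-2 = +1.
(a,b)_23: α=1, u≡20; β=1, v≡17 (mod 23); (20|23)=-1, (17|23)=-1; sign (−1)^1·-1^1·-1^1 = -1.
(a,b)_5: α=-2, u≡1; β=-1, v≡2 (mod 5); (1|5)=+1, (2|5)=-1; sign (−1)^0·+1^-1·-1^-2 = +1.
(a,b)_2: α=8, β=5; u≡5, v≡1 (mod 8); ε(u)ε(v)=0·0, αω(v)=8·0, βω(u)=5·1; sum ≡ 1  ⇒  -1.
(a,b)_19: α=2, u≡4; β=1, v≡12 (mod 19); (4|19)=+1, (12|19)=-1; sign (−1)^0·+1^1·-1^2 = +1.
(a,b)_13: α=1, u≡9; β=1, v≡4 (mod 13); (9|13)=+1, (4|13)=+1; sign (−1)^0·+1^1·+1^1 = +1.
(-299, 1193010 / ℚ) ramifies at {2, 23}: a division algebra.

[2, 23]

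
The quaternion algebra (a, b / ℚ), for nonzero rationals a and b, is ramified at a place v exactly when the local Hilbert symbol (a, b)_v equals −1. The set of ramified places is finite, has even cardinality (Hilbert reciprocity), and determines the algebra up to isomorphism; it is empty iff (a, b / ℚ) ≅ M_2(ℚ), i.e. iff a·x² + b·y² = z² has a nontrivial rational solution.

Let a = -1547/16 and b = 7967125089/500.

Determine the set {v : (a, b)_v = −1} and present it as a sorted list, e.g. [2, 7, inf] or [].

Mod squares: a ≡ -1547, b ≡ 451605. Check v ∈ {∞, 2, 3, 5, 7, 11, 13, 17, 23}.
v=5: a=5^0·(≡3), b=5^-3·(≡1) mod 5; (3|5)=-1, (1|5)=+1; (−1)^{0·-3·2}·(-1)^-3·(+1)^0 = -1.
v=11: a=11^0·(≡3), b=11^3·(≡3) mod 11; (3|11)=+1, (3|11)=+1; (−1)^{0·3·5}·(+1)^3·(+1)^0 = +1.
v=17: a=17^1·(≡6), b=17^1·(≡7) mod 17; (6|17)=-1, (7|17)=-1; (−1)^{1·1·8}·(-1)^1·(-1)^1 = +1.
v=7: a=7^1·(≡5), b=7^1·(≡6) mod 7; (5|7)=-1, (6|7)=-1; (−1)^{1·1·3}·(-1)^1·(-1)^1 = -1.
v=13: a=13^1·(≡8), b=13^0·(≡11) mod 13; (8|13)=-1, (11|13)=-1; (−1)^{1·0·6}·(-1)^0·(-1)^1 = -1.
v=∞: -1547 < 0 and 451605 > 0  ⇒  (a,b)_∞ = +1.
v=23: a=23^0·(≡14), b=23^1·(≡4) mod 23; (14|23)=-1, (4|23)=+1; (−1)^{0·1·11}·(-1)^1·(+1)^0 = -1.
v=2: v_2(a)=-4, v_2(b)=-2; units ≡ 5, 5 (mod 8); ε·ε+αω+βω = 0·0+-4·1+-2·1 ≡ 0  ⇒  (a,b)_2 = +1.
v=3: a=3^0·(≡1), b=3^7·(≡1) mod 3; (1|3)=+1, (1|3)=+1; (−1)^{0·7·1}·(+1)^7·(+1)^0 = +1.
(-1547, 451605 / ℚ) ramifies at {5, 7, 13, 23}: a division algebra.

[5, 7, 13, 23]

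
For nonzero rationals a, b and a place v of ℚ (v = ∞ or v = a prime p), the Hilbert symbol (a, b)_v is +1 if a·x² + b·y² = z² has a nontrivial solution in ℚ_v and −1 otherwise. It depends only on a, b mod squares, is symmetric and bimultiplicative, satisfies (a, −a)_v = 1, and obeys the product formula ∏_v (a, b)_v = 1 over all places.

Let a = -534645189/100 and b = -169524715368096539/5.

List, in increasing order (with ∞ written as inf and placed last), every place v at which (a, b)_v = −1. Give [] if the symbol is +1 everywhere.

(a, b) ≡ (-351509, -56695) mod (ℚ^×)²; places V = {2, 3, 5, 11, 13, 17, 23, 29, 31, ∞}.
(a,b)_13: α=2, u≡11; β=0, v≡6 (mod 13); (11|13)=-1, (6|13)=-1; sign (−1)^0·-1^0·-1^2 = +1.
(a,b)_23: α=1, u≡16; β=3, v≡20 (mod 23); (16|23)=+1, (20|23)=-1; sign (−1)^1·+1^3·-1^1 = +1.
(a,b)_17: α=1, u≡3; β=3, v≡11 (mod 17); (3|17)=-1, (11|17)=-1; sign (−1)^0·-1^3·-1^1 = +1.
(a,b)_5: α=-2, u≡4; β=-1, v≡1 (mod 5); (4|5)=+1, (1|5)=+1; sign (−1)^0·+1^-1·+1^-2 = +1.
(a,b)_∞: sgn(-351509)=−, sgn(-56695)=−, so -1.
(a,b)_3: α=2, u≡1; β=0, v≡2 (mod 3); (1|3)=+1, (2|3)=-1; sign (−1)^0·+1^0·-1^2 = +1.
(a,b)_2: α=-2, β=0; u≡3, v≡1 (mod 8); ε(u)ε(v)=1·0, αω(v)=-2·0, βω(u)=0·1; sum ≡ 0  ⇒  +1.
(a,b)_11: α=0, u≡10; β=2, v≡2 (mod 11); (10|11)=-1, (2|11)=-1; sign (−1)^0·-1^2·-1^0 = +1.
(a,b)_29: α=1, u≡1; β=3, v≡15 (mod 29); (1|29)=+1, (15|29)=-1; sign (−1)^0·+1^3·-1^1 = -1.
(a,b)_31: α=1, u≡2; β=2, v≡5 (mod 31); (2|31)=+1, (5|31)=+1; sign (−1)^0·+1^2·+1^1 = +1.
(-351509, -56695 / ℚ) ramifies at {29, ∞}: a division algebra.

[29, inf]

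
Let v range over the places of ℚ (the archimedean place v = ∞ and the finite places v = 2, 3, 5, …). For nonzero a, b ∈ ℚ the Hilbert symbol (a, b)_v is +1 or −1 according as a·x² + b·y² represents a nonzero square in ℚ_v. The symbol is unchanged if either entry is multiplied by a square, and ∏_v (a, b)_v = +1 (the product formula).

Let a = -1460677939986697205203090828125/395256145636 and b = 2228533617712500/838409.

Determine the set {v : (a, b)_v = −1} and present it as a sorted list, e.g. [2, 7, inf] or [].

[5, 47]

Mod squares: a ≡ -893, b ≡ 12631485. Check v ∈ {∞, 2, 3, 5, 7, 11, 13, 17, 19, 23, 41, 47}.
v=17: a=17^-2·(≡4), b=17^0·(≡15) mod 17; (4|17)=+1, (15|17)=+1; (−1)^{-2·0·8}·(+1)^0·(+1)^-2 = +1.
v=11: a=11^-2·(≡5), b=11^-2·(≡1) mod 11; (5|11)=+1, (1|11)=+1; (−1)^{-2·-2·5}·(+1)^-2·(+1)^-2 = +1.
v=13: a=13^0·(≡3), b=13^-2·(≡9) mod 13; (3|13)=+1, (9|13)=+1; (−1)^{0·-2·6}·(+1)^-2·(+1)^0 = +1.
v=19: a=19^3·(≡8), b=19^1·(≡4) mod 19; (8|19)=-1, (4|19)=+1; (−1)^{3·1·9}·(-1)^1·(+1)^3 = +1.
v=23: a=23^2·(≡18), b=23^1·(≡4) mod 23; (18|23)=+1, (4|23)=+1; (−1)^{2·1·11}·(+1)^1·(+1)^2 = +1.
v=5: a=5^6·(≡2), b=5^5·(≡2) mod 5; (2|5)=-1, (2|5)=-1; (−1)^{6·5·2}·(-1)^5·(-1)^6 = -1.
v=47: a=47^3·(≡12), b=47^1·(≡25) mod 47; (12|47)=+1, (25|47)=+1; (−1)^{3·1·23}·(+1)^1·(+1)^3 = -1.
v=41: a=41^-4·(≡36), b=41^-1·(≡30) mod 41; (36|41)=+1, (30|41)=-1; (−1)^{-4·-1·20}·(+1)^-1·(-1)^-4 = +1.
v=∞: -893 < 0 and 12631485 > 0  ⇒  (a,b)_∞ = +1.
v=3: a=3^16·(≡1), b=3^11·(≡1) mod 3; (1|3)=+1, (1|3)=+1; (−1)^{16·11·1}·(+1)^11·(+1)^16 = +1.
v=7: a=7^8·(≡6), b=7^2·(≡5) mod 7; (6|7)=-1, (5|7)=-1; (−1)^{8·2·3}·(-1)^2·(-1)^8 = +1.
v=2: v_2(a)=-2, v_2(b)=2; units ≡ 3, 5 (mod 8); ε·ε+αω+βω = 1·0+-2·1+2·1 ≡ 0  ⇒  (a,b)_2 = +1.
(-893, 12631485 / ℚ) ramifies at {5, 47}: a division algebra.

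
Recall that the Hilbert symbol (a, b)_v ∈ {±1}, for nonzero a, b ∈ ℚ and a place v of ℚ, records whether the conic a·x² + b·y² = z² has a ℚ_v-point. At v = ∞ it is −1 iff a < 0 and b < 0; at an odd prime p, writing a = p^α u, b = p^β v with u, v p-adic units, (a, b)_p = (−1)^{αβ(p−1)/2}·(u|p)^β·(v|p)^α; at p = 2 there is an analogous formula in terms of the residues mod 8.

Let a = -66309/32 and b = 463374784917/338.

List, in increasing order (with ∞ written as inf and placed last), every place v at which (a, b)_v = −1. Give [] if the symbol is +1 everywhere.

[3, 31]

(a, b) ≡ (-138, 186) mod (ℚ^×)²; places V = {2, 3, 11, 13, 23, 31, ∞}.
(a,b)_3: α=1, u≡2; β=5, v≡2 (mod 3); (2|3)=-1, (2|3)=-1; sign (−1)^1·-1^5·-1^1 = -1.
(a,b)_11: α=0, u≡1; β=2, v≡10 (mod 11); (1|11)=+1, (10|11)=-1; sign (−1)^0·+1^2·-1^0 = +1.
(a,b)_∞: sgn(-138)=−, sgn(186)=+, so +1.
(a,b)_23: α=1, u≡17; β=2, v≡12 (mod 23); (17|23)=-1, (12|23)=+1; sign (−1)^0·-1^2·+1^1 = +1.
(a,b)_13: α=0, u≡5; β=-2, v≡9 (mod 13); (5|13)=-1, (9|13)=+1; sign (−1)^0·-1^-2·+1^0 = +1.
(a,b)_2: α=-5, β=-1; u≡3, v≡5 (mod 8); ε(u)ε(v)=1·0, αω(v)=-5·1, βω(u)=-1·1; sum ≡ 0  ⇒  +1.
(a,b)_31: α=2, u≡24; β=3, v≡21 (mod 31); (24|31)=-1, (21|31)=-1; sign (−1)^0·-1^3·-1^2 = -1.
(-138, 186 / ℚ) ramifies at {3, 31}: a division algebra.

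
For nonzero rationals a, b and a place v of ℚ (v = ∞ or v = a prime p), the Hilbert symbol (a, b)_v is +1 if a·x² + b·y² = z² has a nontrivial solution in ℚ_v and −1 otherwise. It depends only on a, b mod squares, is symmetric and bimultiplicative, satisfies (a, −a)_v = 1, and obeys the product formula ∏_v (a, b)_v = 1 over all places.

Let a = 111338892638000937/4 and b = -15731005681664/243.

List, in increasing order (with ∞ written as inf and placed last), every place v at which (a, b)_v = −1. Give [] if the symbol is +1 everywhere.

[7, 13, 17, 23]

(a, b) ≡ (96577, -357) mod (ℚ^×)²; places V = {2, 3, 7, 13, 17, 19, 23, ∞}.
(a,b)_19: α=3, u≡15; β=2, v≡16 (mod 19); (15|19)=-1, (16|19)=+1; sign (−1)^0·-1^2·+1^3 = +1.
(a,b)_23: α=3, u≡4; β=2, v≡15 (mod 23); (4|23)=+1, (15|23)=-1; sign (−1)^0·+1^2·-1^3 = -1.
(a,b)_7: α=2, u≡6; β=1, v≡3 (mod 7); (6|7)=-1, (3|7)=-1; sign (−1)^0·-1^1·-1^2 = -1.
(a,b)_2: α=-2, β=12; u≡1, v≡3 (mod 8); ε(u)ε(v)=0·1, αω(v)=-2·1, βω(u)=12·0; sum ≡ 0  ⇒  +1.
(a,b)_17: α=1, u≡10; β=1, v≡16 (mod 17); (10|17)=-1, (16|17)=+1; sign (−1)^0·-1^1·+1^1 = -1.
(a,b)_3: α=6, u≡1; β=-5, v≡1 (mod 3); (1|3)=+1, (1|3)=+1; sign (−1)^0·+1^-5·+1^6 = +1.
(a,b)_∞: sgn(96577)=+, sgn(-357)=−, so +1.
(a,b)_13: α=3, u≡11; β=2, v≡6 (mod 13); (11|13)=-1, (6|13)=-1; sign (−1)^0·-1^2·-1^3 = -1.
Ram(96577, -357) = {7, 13, 17, 23}; no ℚ_7-point on the conic.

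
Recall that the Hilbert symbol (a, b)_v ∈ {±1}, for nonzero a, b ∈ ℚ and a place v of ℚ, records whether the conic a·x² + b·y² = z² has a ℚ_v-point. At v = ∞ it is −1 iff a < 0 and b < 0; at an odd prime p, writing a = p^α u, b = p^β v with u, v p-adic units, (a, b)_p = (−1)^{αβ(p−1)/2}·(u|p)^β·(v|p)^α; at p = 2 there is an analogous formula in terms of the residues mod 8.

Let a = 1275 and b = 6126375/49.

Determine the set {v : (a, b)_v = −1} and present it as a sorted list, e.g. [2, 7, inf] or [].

(a, b) ≡ (51, 255) mod (ℚ^×)²; places V = {2, 3, 5, 7, 17, 31, ∞}.
(a,b)_31: α=0, u≡4; β=2, v≡8 (mod 31); (4|31)=+1, (8|31)=+1; sign (−1)^0·+1^2·+1^0 = +1.
(a,b)_17: α=1, u≡7; β=1, v≡4 (mod 17); (7|17)=-1, (4|17)=+1; sign (−1)^0·-1^1·+1^1 = -1.
(a,b)_2: α=0, β=0; u≡3, v≡7 (mod 8); ε(u)ε(v)=1·1, αω(v)=0·0, βω(u)=0·1; sum ≡ 1  ⇒  -1.
(a,b)_7: α=0, u≡1; β=-2, v≡3 (mod 7); (1|7)=+1, (3|7)=-1; sign (−1)^0·+1^-2·-1^0 = +1.
(a,b)_5: α=2, u≡1; β=3, v≡4 (mod 5); (1|5)=+1, (4|5)=+1; sign (−1)^0·+1^3·+1^2 = +1.
(a,b)_∞: sgn(51)=+, sgn(255)=+, so +1.
(a,b)_3: α=1, u≡2; β=1, v≡1 (mod 3); (2|3)=-1, (1|3)=+1; sign (−1)^1·-1^1·+1^1 = +1.
Ram(51, 255) = {2, 17}; no ℚ_2-point on the conic.

[2, 17]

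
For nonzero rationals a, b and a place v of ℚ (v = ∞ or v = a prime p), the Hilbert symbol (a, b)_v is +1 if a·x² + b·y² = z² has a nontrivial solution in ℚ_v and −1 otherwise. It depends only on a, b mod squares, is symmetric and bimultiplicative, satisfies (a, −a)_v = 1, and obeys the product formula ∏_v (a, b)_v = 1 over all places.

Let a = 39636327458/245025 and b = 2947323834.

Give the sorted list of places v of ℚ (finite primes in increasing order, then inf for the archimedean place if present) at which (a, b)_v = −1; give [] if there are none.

[2, 13]

Mod squares: a ≡ 2, b ≡ 26. Check v ∈ {∞, 2, 3, 5, 7, 11, 13, 17}.
v=13: a=13^4·(≡2), b=13^5·(≡8) mod 13; (2|13)=-1, (8|13)=-1; (−1)^{4·5·6}·(-1)^5·(-1)^4 = -1.
v=3: a=3^-4·(≡2), b=3^4·(≡2) mod 3; (2|3)=-1, (2|3)=-1; (−1)^{-4·4·1}·(-1)^4·(-1)^-4 = +1.
v=7: a=7^4·(≡1), b=7^2·(≡6) mod 7; (1|7)=+1, (6|7)=-1; (−1)^{4·2·3}·(+1)^2·(-1)^4 = +1.
v=11: a=11^-2·(≡2), b=11^0·(≡4) mod 11; (2|11)=-1, (4|11)=+1; (−1)^{-2·0·5}·(-1)^0·(+1)^-2 = +1.
v=2: v_2(a)=1, v_2(b)=1; units ≡ 1, 5 (mod 8); ε·ε+αω+βω = 0·0+1·1+1·0 ≡ 1  ⇒  (a,b)_2 = -1.
v=∞: 2 > 0 and 26 > 0  ⇒  (a,b)_∞ = +1.
v=17: a=17^2·(≡2), b=17^0·(≡4) mod 17; (2|17)=+1, (4|17)=+1; (−1)^{2·0·8}·(+1)^0·(+1)^2 = +1.
v=5: a=5^-2·(≡3), b=5^0·(≡4) mod 5; (3|5)=-1, (4|5)=+1; (−1)^{-2·0·2}·(-1)^0·(+1)^-2 = +1.
(2, 26 / ℚ) ramifies at {2, 13}: a division algebra.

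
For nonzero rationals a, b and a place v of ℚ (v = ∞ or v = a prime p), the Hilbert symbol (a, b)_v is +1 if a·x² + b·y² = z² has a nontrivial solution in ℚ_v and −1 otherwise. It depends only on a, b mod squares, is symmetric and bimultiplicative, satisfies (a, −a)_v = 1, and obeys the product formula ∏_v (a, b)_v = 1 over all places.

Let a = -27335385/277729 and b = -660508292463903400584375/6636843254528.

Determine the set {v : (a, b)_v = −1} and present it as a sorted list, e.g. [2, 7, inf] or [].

(a, b) ≡ (-1265, -780045) mod (ℚ^×)²; places V = {2, 3, 5, 7, 11, 17, 19, 23, 31, ∞}.
(a,b)_7: α=4, u≡1; β=9, v≡5 (mod 7); (1|7)=+1, (5|7)=-1; sign (−1)^0·+1^9·-1^4 = +1.
(a,b)_17: α=-2, u≡6; β=-5, v≡1 (mod 17); (6|17)=-1, (1|17)=+1; sign (−1)^0·-1^-5·+1^-2 = -1.
(a,b)_23: α=1, u≡19; β=3, v≡5 (mod 23); (19|23)=-1, (5|23)=-1; sign (−1)^1·-1^3·-1^1 = -1.
(a,b)_3: α=2, u≡1; β=5, v≡1 (mod 3); (1|3)=+1, (1|3)=+1; sign (−1)^0·+1^5·+1^2 = +1.
(a,b)_∞: sgn(-1265)=−, sgn(-780045)=−, so -1.
(a,b)_19: α=0, u≡8; β=-1, v≡1 (mod 19); (8|19)=-1, (1|19)=+1; sign (−1)^0·-1^-1·+1^0 = -1.
(a,b)_2: α=0, β=-8; u≡7, v≡3 (mod 8); ε(u)ε(v)=1·1, αω(v)=0·1, βω(u)=-8·0; sum ≡ 1  ⇒  -1.
(a,b)_11: α=1, u≡8; β=6, v≡1 (mod 11); (8|11)=-1, (1|11)=+1; sign (−1)^0·-1^6·+1^1 = +1.
(a,b)_5: α=1, u≡2; β=5, v≡1 (mod 5); (2|5)=-1, (1|5)=+1; sign (−1)^0·-1^5·+1^1 = -1.
(a,b)_31: α=-2, u≡26; β=-2, v≡1 (mod 31); (26|31)=-1, (1|31)=+1; sign (−1)^0·-1^-2·+1^-2 = +1.
Ram(-1265, -780045) = {2, 5, 17, 19, 23, ∞}; no ℚ_2-point on the conic.

[2, 5, 17, 19, 23, inf]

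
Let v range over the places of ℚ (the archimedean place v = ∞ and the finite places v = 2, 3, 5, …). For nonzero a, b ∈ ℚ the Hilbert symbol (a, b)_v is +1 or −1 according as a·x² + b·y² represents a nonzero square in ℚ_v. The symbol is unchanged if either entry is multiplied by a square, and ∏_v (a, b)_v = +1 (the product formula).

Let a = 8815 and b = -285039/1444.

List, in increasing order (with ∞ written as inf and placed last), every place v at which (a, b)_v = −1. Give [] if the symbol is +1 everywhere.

[41, 43]

(a, b) ≡ (8815, -391) mod (ℚ^×)²; places V = {2, 3, 5, 17, 19, 23, 41, 43, ∞}.
(a,b)_∞: sgn(8815)=+, sgn(-391)=−, so +1.
(a,b)_3: α=0, u≡1; β=6, v≡2 (mod 3); (1|3)=+1, (2|3)=-1; sign (−1)^0·+1^6·-1^0 = +1.
(a,b)_19: α=0, u≡18; β=-2, v≡14 (mod 19); (18|19)=-1, (14|19)=-1; sign (−1)^0·-1^-2·-1^0 = +1.
(a,b)_17: α=0, u≡9; β=1, v≡5 (mod 17); (9|17)=+1, (5|17)=-1; sign (−1)^0·+1^1·-1^0 = +1.
(a,b)_5: α=1, u≡3; β=0, v≡4 (mod 5); (3|5)=-1, (4|5)=+1; sign (−1)^0·-1^0·+1^1 = +1.
(a,b)_23: α=0, u≡6; β=1, v≡13 (mod 23); (6|23)=+1, (13|23)=+1; sign (−1)^0·+1^1·+1^0 = +1.
(a,b)_43: α=1, u≡33; β=0, v≡33 (mod 43); (33|43)=-1, (33|43)=-1; sign (−1)^0·-1^0·-1^1 = -1.
(a,b)_2: α=0, β=-2; u≡7, v≡1 (mod 8); ε(u)ε(v)=1·0, αω(v)=0·0, βω(u)=-2·0; sum ≡ 0  ⇒  +1.
(a,b)_41: α=1, u≡10; β=0, v≡22 (mod 41); (10|41)=+1, (22|41)=-1; sign (−1)^0·+1^0·-1^1 = -1.
(8815, -391 / ℚ) ramifies at {41, 43}: a division algebra.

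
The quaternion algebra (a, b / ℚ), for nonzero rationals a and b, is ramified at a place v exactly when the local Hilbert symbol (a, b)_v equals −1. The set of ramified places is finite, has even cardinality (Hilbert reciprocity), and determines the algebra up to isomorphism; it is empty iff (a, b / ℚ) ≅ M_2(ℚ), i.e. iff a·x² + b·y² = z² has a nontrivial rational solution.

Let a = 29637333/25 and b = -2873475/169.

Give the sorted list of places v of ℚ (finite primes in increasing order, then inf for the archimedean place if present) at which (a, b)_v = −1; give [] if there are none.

(a, b) ≡ (365893, -1419) mod (ℚ^×)²; places V = {2, 3, 5, 11, 13, 29, 31, 37, 43, ∞}.
(a,b)_5: α=-2, u≡3; β=2, v≡4 (mod 5); (3|5)=-1, (4|5)=+1; sign (−1)^0·-1^2·+1^-2 = +1.
(a,b)_29: α=1, u≡3; β=0, v≡2 (mod 29); (3|29)=-1, (2|29)=-1; sign (−1)^0·-1^0·-1^1 = -1.
(a,b)_31: α=1, u≡15; β=0, v≡5 (mod 31); (15|31)=-1, (5|31)=+1; sign (−1)^0·-1^0·+1^1 = +1.
(a,b)_37: α=1, u≡25; β=0, v≡15 (mod 37); (25|37)=+1, (15|37)=-1; sign (−1)^0·+1^0·-1^1 = -1.
(a,b)_13: α=0, u≡2; β=-2, v≡6 (mod 13); (2|13)=-1, (6|13)=-1; sign (−1)^0·-1^-2·-1^0 = +1.
(a,b)_2: α=0, β=0; u≡5, v≡5 (mod 8); ε(u)ε(v)=0·0, αω(v)=0·1, βω(u)=0·1; sum ≡ 0  ⇒  +1.
(a,b)_43: α=0, u≡16; β=1, v≡1 (mod 43); (16|43)=+1, (1|43)=+1; sign (−1)^0·+1^1·+1^0 = +1.
(a,b)_11: α=1, u≡6; β=1, v≡9 (mod 11); (6|11)=-1, (9|11)=+1; sign (−1)^1·-1^1·+1^1 = +1.
(a,b)_∞: sgn(365893)=+, sgn(-1419)=−, so +1.
(a,b)_3: α=4, u≡1; β=5, v≡1 (mod 3); (1|3)=+1, (1|3)=+1; sign (−1)^0·+1^5·+1^4 = +1.
Ram(365893, -1419) = {29, 37}; no ℚ_29-point on the conic.

[29, 37]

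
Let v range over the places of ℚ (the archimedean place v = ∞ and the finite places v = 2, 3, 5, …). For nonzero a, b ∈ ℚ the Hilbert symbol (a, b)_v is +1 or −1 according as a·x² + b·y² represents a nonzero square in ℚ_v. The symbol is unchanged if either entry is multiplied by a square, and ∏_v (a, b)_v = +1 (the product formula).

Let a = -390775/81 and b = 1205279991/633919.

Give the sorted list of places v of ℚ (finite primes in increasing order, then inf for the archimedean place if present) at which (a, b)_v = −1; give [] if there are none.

[29, 31]

Mod squares: a ≡ -319, b ≡ 17081. Check v ∈ {∞, 2, 3, 5, 7, 11, 13, 17, 19, 29, 31}.
v=17: a=17^0·(≡16), b=17^2·(≡16) mod 17; (16|17)=+1, (16|17)=+1; (−1)^{0·2·8}·(+1)^2·(+1)^0 = +1.
v=5: a=5^2·(≡4), b=5^0·(≡4) mod 5; (4|5)=+1, (4|5)=+1; (−1)^{2·0·2}·(+1)^0·(+1)^2 = +1.
v=3: a=3^-4·(≡2), b=3^2·(≡2) mod 3; (2|3)=-1, (2|3)=-1; (−1)^{-4·2·1}·(-1)^2·(-1)^-4 = +1.
v=7: a=7^2·(≡3), b=7^0·(≡1) mod 7; (3|7)=-1, (1|7)=+1; (−1)^{2·0·3}·(-1)^0·(+1)^2 = +1.
v=∞: -319 < 0 and 17081 > 0  ⇒  (a,b)_∞ = +1.
v=19: a=19^0·(≡11), b=19^1·(≡11) mod 19; (11|19)=+1, (11|19)=+1; (−1)^{0·1·9}·(+1)^1·(+1)^0 = +1.
v=11: a=11^1·(≡4), b=11^-2·(≡1) mod 11; (4|11)=+1, (1|11)=+1; (−1)^{1·-2·5}·(+1)^-2·(+1)^1 = +1.
v=29: a=29^1·(≡8), b=29^3·(≡4) mod 29; (8|29)=-1, (4|29)=+1; (−1)^{1·3·14}·(-1)^3·(+1)^1 = -1.
v=2: v_2(a)=0, v_2(b)=0; units ≡ 1, 1 (mod 8); ε·ε+αω+βω = 0·0+0·0+0·0 ≡ 0  ⇒  (a,b)_2 = +1.
v=31: a=31^0·(≡12), b=31^-1·(≡29) mod 31; (12|31)=-1, (29|31)=-1; (−1)^{0·-1·15}·(-1)^-1·(-1)^0 = -1.
v=13: a=13^0·(≡6), b=13^-2·(≡12) mod 13; (6|13)=-1, (12|13)=+1; (−1)^{0·-2·6}·(-1)^-2·(+1)^0 = +1.
Ram(-319, 17081) = {29, 31}; no ℚ_29-point on the conic.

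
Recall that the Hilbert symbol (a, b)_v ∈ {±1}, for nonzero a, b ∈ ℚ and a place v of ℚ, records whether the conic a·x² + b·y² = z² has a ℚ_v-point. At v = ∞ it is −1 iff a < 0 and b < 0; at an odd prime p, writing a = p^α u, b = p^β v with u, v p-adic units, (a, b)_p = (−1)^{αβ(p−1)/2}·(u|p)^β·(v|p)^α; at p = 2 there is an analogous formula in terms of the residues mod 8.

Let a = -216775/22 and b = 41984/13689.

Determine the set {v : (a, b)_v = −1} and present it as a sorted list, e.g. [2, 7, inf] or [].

(a, b) ≡ (-190762, 41) mod (ℚ^×)²; places V = {2, 3, 5, 11, 13, 23, 29, 41, ∞}.
(a,b)_3: α=0, u≡2; β=-4, v≡2 (mod 3); (2|3)=-1, (2|3)=-1; sign (−1)^0·-1^-4·-1^0 = +1.
(a,b)_∞: sgn(-190762)=−, sgn(41)=+, so +1.
(a,b)_5: α=2, u≡2; β=0, v≡1 (mod 5); (2|5)=-1, (1|5)=+1; sign (−1)^0·-1^0·+1^2 = +1.
(a,b)_2: α=-1, β=10; u≡3, v≡1 (mod 8); ε(u)ε(v)=1·0, αω(v)=-1·0, βω(u)=10·1; sum ≡ 0  ⇒  +1.
(a,b)_29: α=1, u≡28; β=0, v≡21 (mod 29); (28|29)=+1, (21|29)=-1; sign (−1)^0·+1^0·-1^1 = -1.
(a,b)_11: α=-1, u≡1; β=0, v≡6 (mod 11); (1|11)=+1, (6|11)=-1; sign (−1)^0·+1^0·-1^-1 = -1.
(a,b)_41: α=0, u≡22; β=1, v≡33 (mod 41); (22|41)=-1, (33|41)=+1; sign (−1)^0·-1^1·+1^0 = -1.
(a,b)_13: α=1, u≡12; β=-2, v≡11 (mod 13); (12|13)=+1, (11|13)=-1; sign (−1)^0·+1^-2·-1^1 = -1.
(a,b)_23: α=1, u≡18; β=0, v≡8 (mod 23); (18|23)=+1, (8|23)=+1; sign (−1)^0·+1^0·+1^1 = +1.
Ram(-190762, 41) = {11, 13, 29, 41}; no ℚ_11-point on the conic.

[11, 13, 29, 41]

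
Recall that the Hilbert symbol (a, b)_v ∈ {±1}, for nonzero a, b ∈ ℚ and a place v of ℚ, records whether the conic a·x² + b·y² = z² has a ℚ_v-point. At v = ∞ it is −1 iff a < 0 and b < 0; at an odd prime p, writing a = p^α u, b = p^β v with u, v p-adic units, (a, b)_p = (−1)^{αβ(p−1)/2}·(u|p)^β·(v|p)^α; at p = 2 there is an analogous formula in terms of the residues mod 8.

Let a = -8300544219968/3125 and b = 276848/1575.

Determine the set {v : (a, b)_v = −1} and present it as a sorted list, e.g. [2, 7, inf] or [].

[11, 13]

Mod squares: a ≡ -385, b ≡ 1001. Check v ∈ {∞, 2, 3, 5, 7, 11, 13, 41}.
v=11: a=11^3·(≡1), b=11^3·(≡5) mod 11; (1|11)=+1, (5|11)=+1; (−1)^{3·3·5}·(+1)^3·(+1)^3 = -1.
v=2: v_2(a)=6, v_2(b)=4; units ≡ 7, 1 (mod 8); ε·ε+αω+βω = 1·0+6·0+4·0 ≡ 0  ⇒  (a,b)_2 = +1.
v=5: a=5^-5·(≡2), b=5^-2·(≡1) mod 5; (2|5)=-1, (1|5)=+1; (−1)^{-5·-2·2}·(-1)^-2·(+1)^-5 = +1.
v=41: a=41^2·(≡21), b=41^0·(≡13) mod 41; (21|41)=+1, (13|41)=-1; (−1)^{2·0·20}·(+1)^0·(-1)^2 = +1.
v=13: a=13^2·(≡7), b=13^1·(≡1) mod 13; (7|13)=-1, (1|13)=+1; (−1)^{2·1·6}·(-1)^1·(+1)^2 = -1.
v=7: a=7^3·(≡2), b=7^-1·(≡5) mod 7; (2|7)=+1, (5|7)=-1; (−1)^{3·-1·3}·(+1)^-1·(-1)^3 = +1.
v=∞: -385 < 0 and 1001 > 0  ⇒  (a,b)_∞ = +1.
v=3: a=3^0·(≡2), b=3^-2·(≡2) mod 3; (2|3)=-1, (2|3)=-1; (−1)^{0·-2·1}·(-1)^-2·(-1)^0 = +1.
(-385, 1001 / ℚ) ramifies at {11, 13}: a division algebra.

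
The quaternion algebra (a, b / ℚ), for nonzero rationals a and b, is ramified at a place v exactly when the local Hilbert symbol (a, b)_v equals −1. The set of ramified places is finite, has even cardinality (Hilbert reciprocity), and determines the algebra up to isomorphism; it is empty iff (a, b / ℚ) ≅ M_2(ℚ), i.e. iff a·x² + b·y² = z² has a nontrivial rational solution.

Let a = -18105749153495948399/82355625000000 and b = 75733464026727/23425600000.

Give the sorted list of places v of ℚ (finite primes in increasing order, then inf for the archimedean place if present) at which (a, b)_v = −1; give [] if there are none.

Mod squares: a ≡ -119, b ≡ 6630. Check v ∈ {∞, 2, 3, 5, 7, 11, 13, 17, 47}.
v=∞: -119 < 0 and 6630 > 0  ⇒  (a,b)_∞ = +1.
v=47: a=47^6·(≡38), b=47^4·(≡12) mod 47; (38|47)=-1, (12|47)=+1; (−1)^{6·4·23}·(-1)^4·(+1)^6 = +1.
v=17: a=17^5·(≡6), b=17^3·(≡15) mod 17; (6|17)=-1, (15|17)=+1; (−1)^{5·3·8}·(-1)^3·(+1)^5 = -1.
v=3: a=3^-2·(≡1), b=3^5·(≡2) mod 3; (1|3)=+1, (2|3)=-1; (−1)^{-2·5·1}·(+1)^5·(-1)^-2 = +1.
v=11: a=11^-4·(≡10), b=11^-4·(≡2) mod 11; (10|11)=-1, (2|11)=-1; (−1)^{-4·-4·5}·(-1)^-4·(-1)^-4 = +1.
v=5: a=5^-10·(≡1), b=5^-5·(≡1) mod 5; (1|5)=+1, (1|5)=+1; (−1)^{-10·-5·2}·(+1)^-5·(+1)^-10 = +1.
v=2: v_2(a)=-6, v_2(b)=-9; units ≡ 1, 3 (mod 8); ε·ε+αω+βω = 0·1+-6·1+-9·0 ≡ 0  ⇒  (a,b)_2 = +1.
v=7: a=7^1·(≡1), b=7^0·(≡2) mod 7; (1|7)=+1, (2|7)=+1; (−1)^{1·0·3}·(+1)^0·(+1)^1 = +1.
v=13: a=13^2·(≡5), b=13^1·(≡3) mod 13; (5|13)=-1, (3|13)=+1; (−1)^{2·1·6}·(-1)^1·(+1)^2 = -1.
(-119, 6630 / ℚ) ramifies at {13, 17}: a division algebra.

[13, 17]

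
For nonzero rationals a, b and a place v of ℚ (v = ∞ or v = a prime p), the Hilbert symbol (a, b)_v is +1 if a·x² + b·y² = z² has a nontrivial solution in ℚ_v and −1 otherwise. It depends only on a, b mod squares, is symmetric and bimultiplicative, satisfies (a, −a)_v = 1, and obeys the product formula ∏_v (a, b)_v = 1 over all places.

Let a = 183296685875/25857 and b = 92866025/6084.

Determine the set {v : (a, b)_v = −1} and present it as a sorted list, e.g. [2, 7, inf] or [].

(a, b) ≡ (80155, 41) mod (ℚ^×)²; places V = {2, 3, 5, 7, 13, 17, 23, 29, 41, 43, ∞}.
(a,b)_29: α=2, u≡20; β=0, v≡11 (mod 29); (20|29)=+1, (11|29)=-1; sign (−1)^0·+1^0·-1^2 = +1.
(a,b)_43: α=2, u≡39; β=2, v≡41 (mod 43); (39|43)=-1, (41|43)=+1; sign (−1)^0·-1^2·+1^2 = +1.
(a,b)_41: α=1, u≡11; β=1, v≡9 (mod 41); (11|41)=-1, (9|41)=+1; sign (−1)^0·-1^1·+1^1 = -1.
(a,b)_5: α=3, u≡1; β=2, v≡4 (mod 5); (1|5)=+1, (4|5)=+1; sign (−1)^0·+1^2·+1^3 = +1.
(a,b)_23: α=1, u≡3; β=0, v≡12 (mod 23); (3|23)=+1, (12|23)=+1; sign (−1)^0·+1^0·+1^1 = +1.
(a,b)_7: α=0, u≡5; β=2, v≡3 (mod 7); (5|7)=-1, (3|7)=-1; sign (−1)^0·-1^2·-1^0 = +1.
(a,b)_13: α=-2, u≡3; β=-2, v≡7 (mod 13); (3|13)=+1, (7|13)=-1; sign (−1)^0·+1^-2·-1^-2 = +1.
(a,b)_2: α=0, β=-2; u≡3, v≡1 (mod 8); ε(u)ε(v)=1·0, αω(v)=0·0, βω(u)=-2·1; sum ≡ 0  ⇒  +1.
(a,b)_3: α=-2, u≡1; β=-2, v≡2 (mod 3); (1|3)=+1, (2|3)=-1; sign (−1)^0·+1^-2·-1^-2 = +1.
(a,b)_∞: sgn(80155)=+, sgn(41)=+, so +1.
(a,b)_17: α=-1, u≡12; β=0, v≡14 (mod 17); (12|17)=-1, (14|17)=-1; sign (−1)^0·-1^0·-1^-1 = -1.
Ram(80155, 41) = {17, 41}; no ℚ_17-point on the conic.

[17, 41]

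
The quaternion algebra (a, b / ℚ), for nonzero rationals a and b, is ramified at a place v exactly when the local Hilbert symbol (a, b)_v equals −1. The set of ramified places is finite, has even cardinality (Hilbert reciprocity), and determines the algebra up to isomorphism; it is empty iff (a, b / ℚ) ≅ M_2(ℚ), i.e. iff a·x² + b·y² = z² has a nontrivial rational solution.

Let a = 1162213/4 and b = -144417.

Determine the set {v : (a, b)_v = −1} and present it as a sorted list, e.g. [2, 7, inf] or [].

Mod squares: a ≡ 13, b ≡ -273. Check v ∈ {∞, 2, 3, 7, 13, 23}.
v=2: v_2(a)=-2, v_2(b)=0; units ≡ 5, 7 (mod 8); ε·ε+αω+βω = 0·1+-2·0+0·1 ≡ 0  ⇒  (a,b)_2 = +1.
v=3: a=3^0·(≡1), b=3^1·(≡2) mod 3; (1|3)=+1, (2|3)=-1; (−1)^{0·1·1}·(+1)^1·(-1)^0 = +1.
v=23: a=23^2·(≡3), b=23^2·(≡3) mod 23; (3|23)=+1, (3|23)=+1; (−1)^{2·2·11}·(+1)^2·(+1)^2 = +1.
v=7: a=7^0·(≡6), b=7^1·(≡5) mod 7; (6|7)=-1, (5|7)=-1; (−1)^{0·1·3}·(-1)^1·(-1)^0 = -1.
v=13: a=13^3·(≡12), b=13^1·(≡6) mod 13; (12|13)=+1, (6|13)=-1; (−1)^{3·1·6}·(+1)^1·(-1)^3 = -1.
v=∞: 13 > 0 and -273 < 0  ⇒  (a,b)_∞ = +1.
|Ram(13, -273)| = 2, even; anisotropic at {7, 13}.

[7, 13]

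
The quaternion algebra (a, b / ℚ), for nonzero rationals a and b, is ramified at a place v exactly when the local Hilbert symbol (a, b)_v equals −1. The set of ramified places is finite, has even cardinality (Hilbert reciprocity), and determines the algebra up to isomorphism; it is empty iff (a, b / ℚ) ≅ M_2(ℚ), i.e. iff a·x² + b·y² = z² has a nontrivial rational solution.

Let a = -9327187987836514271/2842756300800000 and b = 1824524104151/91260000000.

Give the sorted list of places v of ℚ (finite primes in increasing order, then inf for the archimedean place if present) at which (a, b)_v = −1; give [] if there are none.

Mod squares: a ≡ -3570, b ≡ 1785. Check v ∈ {∞, 2, 3, 5, 7, 13, 17, 19}.
v=7: a=7^9·(≡2), b=7^7·(≡6) mod 7; (2|7)=+1, (6|7)=-1; (−1)^{9·7·3}·(+1)^7·(-1)^9 = +1.
v=17: a=17^3·(≡10), b=17^1·(≡11) mod 17; (10|17)=-1, (11|17)=-1; (−1)^{3·1·8}·(-1)^1·(-1)^3 = +1.
v=19: a=19^6·(≡2), b=19^4·(≡18) mod 19; (2|19)=-1, (18|19)=-1; (−1)^{6·4·9}·(-1)^4·(-1)^6 = +1.
v=13: a=13^-4·(≡7), b=13^-2·(≡3) mod 13; (7|13)=-1, (3|13)=+1; (−1)^{-4·-2·6}·(-1)^-2·(+1)^-4 = +1.
v=5: a=5^-5·(≡4), b=5^-7·(≡2) mod 5; (4|5)=+1, (2|5)=-1; (−1)^{-5·-7·2}·(+1)^-7·(-1)^-5 = -1.
v=2: v_2(a)=-17, v_2(b)=-8; units ≡ 7, 1 (mod 8); ε·ε+αω+βω = 1·0+-17·0+-8·0 ≡ 0  ⇒  (a,b)_2 = +1.
v=3: a=3^-5·(≡1), b=3^-3·(≡1) mod 3; (1|3)=+1, (1|3)=+1; (−1)^{-5·-3·1}·(+1)^-3·(+1)^-5 = -1.
v=∞: -3570 < 0 and 1785 > 0  ⇒  (a,b)_∞ = +1.
(-3570, 1785 / ℚ) ramifies at {3, 5}: a division algebra.

[3, 5]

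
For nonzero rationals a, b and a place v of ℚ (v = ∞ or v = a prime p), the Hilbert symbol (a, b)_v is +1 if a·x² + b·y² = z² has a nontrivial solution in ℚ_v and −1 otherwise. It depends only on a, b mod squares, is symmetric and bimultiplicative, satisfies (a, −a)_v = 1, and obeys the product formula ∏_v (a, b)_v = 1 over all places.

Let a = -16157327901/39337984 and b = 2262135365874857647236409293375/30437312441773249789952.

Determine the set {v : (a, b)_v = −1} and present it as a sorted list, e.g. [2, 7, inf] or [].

[3, 11]

Mod squares: a ≡ -429, b ≡ 30. Check v ∈ {∞, 2, 3, 5, 7, 11, 13, 17, 19, 23}.
v=11: a=11^1·(≡4), b=11^4·(≡6) mod 11; (4|11)=+1, (6|11)=-1; (−1)^{1·4·5}·(+1)^4·(-1)^1 = -1.
v=3: a=3^1·(≡1), b=3^3·(≡1) mod 3; (1|3)=+1, (1|3)=+1; (−1)^{1·3·1}·(+1)^3·(+1)^1 = -1.
v=23: a=23^0·(≡12), b=23^2·(≡20) mod 23; (12|23)=+1, (20|23)=-1; (−1)^{0·2·11}·(+1)^2·(-1)^0 = +1.
v=5: a=5^0·(≡1), b=5^3·(≡1) mod 5; (1|5)=+1, (1|5)=+1; (−1)^{0·3·2}·(+1)^3·(+1)^0 = +1.
v=17: a=17^2·(≡4), b=17^4·(≡2) mod 17; (4|17)=+1, (2|17)=+1; (−1)^{2·4·8}·(+1)^4·(+1)^2 = +1.
v=∞: -429 < 0 and 30 > 0  ⇒  (a,b)_∞ = +1.
v=7: a=7^-4·(≡5), b=7^-12·(≡4) mod 7; (5|7)=-1, (4|7)=+1; (−1)^{-4·-12·3}·(-1)^-12·(+1)^-4 = +1.
v=13: a=13^1·(≡11), b=13^2·(≡9) mod 13; (11|13)=-1, (9|13)=+1; (−1)^{1·2·6}·(-1)^2·(+1)^1 = +1.
v=19: a=19^4·(≡8), b=19^10·(≡16) mod 19; (8|19)=-1, (16|19)=+1; (−1)^{4·10·9}·(-1)^10·(+1)^4 = +1.
v=2: v_2(a)=-14, v_2(b)=-41; units ≡ 3, 7 (mod 8); ε·ε+αω+βω = 1·1+-14·0+-41·1 ≡ 0  ⇒  (a,b)_2 = +1.
Ram(-429, 30) = {3, 11}; no ℚ_3-point on the conic.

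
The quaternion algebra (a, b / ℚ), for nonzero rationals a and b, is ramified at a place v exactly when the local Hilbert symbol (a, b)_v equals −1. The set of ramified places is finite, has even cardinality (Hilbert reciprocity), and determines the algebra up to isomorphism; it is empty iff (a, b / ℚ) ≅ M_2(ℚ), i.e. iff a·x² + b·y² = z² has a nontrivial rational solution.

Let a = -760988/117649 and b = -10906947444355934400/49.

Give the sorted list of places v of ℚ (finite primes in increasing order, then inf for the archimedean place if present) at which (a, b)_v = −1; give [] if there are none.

[13, inf]

(a, b) ≡ (-527, -242587059) mod (ℚ^×)²; places V = {2, 3, 5, 7, 11, 13, 17, 19, 29, 31, 37, ∞}.
(a,b)_17: α=1, u≡11; β=1, v≡5 (mod 17); (11|17)=-1, (5|17)=-1; sign (−1)^0·-1^1·-1^1 = +1.
(a,b)_5: α=0, u≡3; β=2, v≡1 (mod 5); (3|5)=-1, (1|5)=+1; sign (−1)^0·-1^2·+1^0 = +1.
(a,b)_37: α=0, u≡21; β=1, v≡30 (mod 37); (21|37)=+1, (30|37)=+1; sign (−1)^0·+1^1·+1^0 = +1.
(a,b)_11: α=0, u≡9; β=1, v≡3 (mod 11); (9|11)=+1, (3|11)=+1; sign (−1)^0·+1^1·+1^0 = +1.
(a,b)_2: α=2, β=6; u≡1, v≡5 (mod 8); ε(u)ε(v)=0·0, αω(v)=2·1, βω(u)=6·0; sum ≡ 0  ⇒  +1.
(a,b)_31: α=1, u≡1; β=3, v≡15 (mod 31); (1|31)=+1, (15|31)=-1; sign (−1)^1·+1^3·-1^1 = +1.
(a,b)_13: α=0, u≡7; β=1, v≡2 (mod 13); (7|13)=-1, (2|13)=-1; sign (−1)^0·-1^1·-1^0 = -1.
(a,b)_∞: sgn(-527)=−, sgn(-242587059)=−, so -1.
(a,b)_7: α=-6, u≡3; β=-2, v≡5 (mod 7); (3|7)=-1, (5|7)=-1; sign (−1)^0·-1^-2·-1^-6 = +1.
(a,b)_19: α=2, u≡1; β=2, v≡1 (mod 19); (1|19)=+1, (1|19)=+1; sign (−1)^0·+1^2·+1^2 = +1.
(a,b)_3: α=0, u≡1; β=5, v≡1 (mod 3); (1|3)=+1, (1|3)=+1; sign (−1)^0·+1^5·+1^0 = +1.
(a,b)_29: α=0, u≡7; β=1, v≡14 (mod 29); (7|29)=+1, (14|29)=-1; sign (−1)^0·+1^1·-1^0 = +1.
|Ram(-527, -242587059)| = 2, even; anisotropic at {13, ∞}.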